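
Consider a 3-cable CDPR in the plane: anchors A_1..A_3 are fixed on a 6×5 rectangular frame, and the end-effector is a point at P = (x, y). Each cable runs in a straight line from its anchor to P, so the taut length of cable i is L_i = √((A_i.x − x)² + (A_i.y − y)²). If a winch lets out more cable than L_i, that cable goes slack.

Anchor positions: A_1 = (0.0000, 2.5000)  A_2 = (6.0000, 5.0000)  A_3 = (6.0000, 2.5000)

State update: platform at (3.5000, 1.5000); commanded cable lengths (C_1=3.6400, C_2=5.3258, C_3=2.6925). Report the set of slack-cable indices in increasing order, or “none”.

2

cable 1: √((-3.5000)²+(1.0000)²)=3.6401, C_1=3.6400: taut
cable 2: √((2.5000)²+(3.5000)²)=4.3012, C_2=5.3258: slack
cable 3: √((2.5000)²+(1.0000)²)=2.6926, C_3=2.6925: taut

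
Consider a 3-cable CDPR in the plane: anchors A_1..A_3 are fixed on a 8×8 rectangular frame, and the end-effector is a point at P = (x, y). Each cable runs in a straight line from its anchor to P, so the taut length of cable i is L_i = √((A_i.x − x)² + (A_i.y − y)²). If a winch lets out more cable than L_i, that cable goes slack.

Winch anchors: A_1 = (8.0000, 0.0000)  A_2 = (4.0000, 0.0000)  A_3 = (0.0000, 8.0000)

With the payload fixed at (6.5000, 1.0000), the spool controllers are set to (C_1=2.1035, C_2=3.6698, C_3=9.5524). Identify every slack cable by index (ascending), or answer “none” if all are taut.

cable 1: L_1 = ‖A_1−P‖ = 1.8028;  C_1 = 2.1035 → slack
cable 2: L_2 = ‖A_2−P‖ = 2.6926;  C_2 = 3.6698 → slack
cable 3: L_3 = ‖A_3−P‖ = 9.5525;  C_3 = 9.5524 → taut

1, 2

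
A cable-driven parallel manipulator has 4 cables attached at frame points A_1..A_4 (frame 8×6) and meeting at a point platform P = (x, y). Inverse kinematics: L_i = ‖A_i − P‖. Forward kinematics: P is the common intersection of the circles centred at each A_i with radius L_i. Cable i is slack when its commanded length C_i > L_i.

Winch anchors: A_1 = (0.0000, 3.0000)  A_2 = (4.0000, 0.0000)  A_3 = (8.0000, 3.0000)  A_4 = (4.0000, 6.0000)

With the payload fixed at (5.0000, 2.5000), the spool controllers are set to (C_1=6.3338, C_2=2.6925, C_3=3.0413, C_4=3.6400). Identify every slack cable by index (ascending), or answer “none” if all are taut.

i=1: geometric 5.0249 vs commanded 6.3338 ⇒ slack
i=2: geometric 2.6926 vs commanded 2.6925 ⇒ taut
i=3: geometric 3.0414 vs commanded 3.0413 ⇒ taut
i=4: geometric 3.6401 vs commanded 3.6400 ⇒ taut

1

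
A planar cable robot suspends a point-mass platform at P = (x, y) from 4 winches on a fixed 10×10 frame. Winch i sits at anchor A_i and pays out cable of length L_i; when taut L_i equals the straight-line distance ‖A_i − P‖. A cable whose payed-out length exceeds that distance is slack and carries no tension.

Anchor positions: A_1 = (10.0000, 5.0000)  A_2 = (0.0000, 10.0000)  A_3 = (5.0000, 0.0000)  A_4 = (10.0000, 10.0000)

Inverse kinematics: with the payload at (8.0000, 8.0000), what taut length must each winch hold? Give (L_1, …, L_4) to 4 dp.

(3.6056, 8.2462, 8.5440, 2.8284)

L_1: Δ = A_1−P = (2.0000, -3.0000) → ‖Δ‖ = √13.0000 = 3.6056
L_2: Δ = A_2−P = (-8.0000, 2.0000) → ‖Δ‖ = √68.0000 = 8.2462
L_3: Δ = A_3−P = (-3.0000, -8.0000) → ‖Δ‖ = √73.0000 = 8.5440
L_4: Δ = A_4−P = (2.0000, 2.0000) → ‖Δ‖ = √8.0000 = 2.8284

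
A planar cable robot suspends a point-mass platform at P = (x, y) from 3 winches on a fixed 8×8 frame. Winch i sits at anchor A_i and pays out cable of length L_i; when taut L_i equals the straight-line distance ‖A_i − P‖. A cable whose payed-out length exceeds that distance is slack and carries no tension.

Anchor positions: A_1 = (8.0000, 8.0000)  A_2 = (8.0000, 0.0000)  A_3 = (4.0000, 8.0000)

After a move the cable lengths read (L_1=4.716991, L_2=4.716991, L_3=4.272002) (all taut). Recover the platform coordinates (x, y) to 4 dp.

circle eqns → linear via eq_j − eq_1; set q_j = A_j·A_j − L_j²
q_1 = 64.0000+64.0000−22.2500 = 105.7500
0.0000·x + 16.0000·y = q_1−q_2 = 64.0000
8.0000·x + 0.0000·y = q_1−q_3 = 44.0000
solve first two rows → x=5.5000, y=4.0000

(5.5000, 4.0000)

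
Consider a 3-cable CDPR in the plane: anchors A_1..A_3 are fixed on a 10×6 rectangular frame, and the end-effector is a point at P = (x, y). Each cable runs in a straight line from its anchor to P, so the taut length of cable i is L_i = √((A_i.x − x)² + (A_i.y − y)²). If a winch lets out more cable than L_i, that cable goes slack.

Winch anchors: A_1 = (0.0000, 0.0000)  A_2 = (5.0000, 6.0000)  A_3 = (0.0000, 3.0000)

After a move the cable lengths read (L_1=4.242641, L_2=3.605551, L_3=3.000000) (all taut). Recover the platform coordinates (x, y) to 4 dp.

expand ‖A_i−P‖²=L_i² and subtract eq 1 (c_i ≔ ‖A_i‖²−L_i²)
c_1 = 0.0000+0.0000−18.0000 = -18.0000
eq1−eq2 → [-10.0000  -12.0000]·P = -66.0000
eq1−eq3 → [0.0000  -6.0000]·P = -18.0000
2×2 solve → P = (3.0000, 3.0000)

(3.0000, 3.0000)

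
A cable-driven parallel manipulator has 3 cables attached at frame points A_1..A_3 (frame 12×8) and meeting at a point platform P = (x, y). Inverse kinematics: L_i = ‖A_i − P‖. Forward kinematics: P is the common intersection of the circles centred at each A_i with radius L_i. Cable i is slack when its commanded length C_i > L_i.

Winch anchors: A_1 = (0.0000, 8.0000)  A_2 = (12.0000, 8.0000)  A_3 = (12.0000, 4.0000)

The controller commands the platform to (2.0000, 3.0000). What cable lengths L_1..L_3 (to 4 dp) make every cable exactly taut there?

(5.3852, 11.1803, 10.0499)

L_1: Δ = A_1−P = (-2.0000, 5.0000) → ‖Δ‖ = √29.0000 = 5.3852
L_2: Δ = A_2−P = (10.0000, 5.0000) → ‖Δ‖ = √125.0000 = 11.1803
L_3: Δ = A_3−P = (10.0000, 1.0000) → ‖Δ‖ = √101.0000 = 10.0499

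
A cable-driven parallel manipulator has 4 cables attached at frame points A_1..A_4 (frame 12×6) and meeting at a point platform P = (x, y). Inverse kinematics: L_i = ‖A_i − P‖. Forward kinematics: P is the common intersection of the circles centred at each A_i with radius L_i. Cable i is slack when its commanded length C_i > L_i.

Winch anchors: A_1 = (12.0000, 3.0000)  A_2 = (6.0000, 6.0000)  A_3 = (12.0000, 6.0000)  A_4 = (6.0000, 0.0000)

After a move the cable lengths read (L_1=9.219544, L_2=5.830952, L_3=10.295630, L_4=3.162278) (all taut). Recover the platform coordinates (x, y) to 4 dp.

each cable: (A_i−P)·(A_i−P) = L_i²; let k_i = ‖A_i‖²−L_i²
k_1 = 144.0000+9.0000−85.0000 = 68.0000
row 1: 12.0000x − 6.0000y = 30.0000  (k_2=38.0000)
row 2: 0.0000x − 6.0000y = -6.0000  (k_3=74.0000)
row 3: 12.0000x + 6.0000y = 42.0000  (k_4=26.0000)
Cramer on rows 1–2 → x = 3.0000, y = 1.0000
check cable 4: ‖A_4−P‖² = 10.0000 ≈ L_4² = 10.0000 ✓

(3.0000, 1.0000)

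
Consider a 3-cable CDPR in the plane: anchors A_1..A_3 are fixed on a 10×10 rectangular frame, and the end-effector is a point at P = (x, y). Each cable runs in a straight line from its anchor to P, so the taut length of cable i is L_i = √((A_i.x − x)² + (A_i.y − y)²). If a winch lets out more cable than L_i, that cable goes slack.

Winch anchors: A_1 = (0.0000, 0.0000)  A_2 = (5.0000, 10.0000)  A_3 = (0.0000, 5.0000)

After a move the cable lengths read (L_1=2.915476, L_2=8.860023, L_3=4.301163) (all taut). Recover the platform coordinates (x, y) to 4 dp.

circle eqns → linear via eq_j − eq_1; set k_j = A_j·A_j − L_j²
k_1 = 0.0000+0.0000−8.5000 = -8.5000
-10.0000·x − 20.0000·y = k_1−k_2 = -55.0000
0.0000·x − 10.0000·y = k_1−k_3 = -15.0000
solve first two rows → x=2.5000, y=1.5000

(2.5000, 1.5000)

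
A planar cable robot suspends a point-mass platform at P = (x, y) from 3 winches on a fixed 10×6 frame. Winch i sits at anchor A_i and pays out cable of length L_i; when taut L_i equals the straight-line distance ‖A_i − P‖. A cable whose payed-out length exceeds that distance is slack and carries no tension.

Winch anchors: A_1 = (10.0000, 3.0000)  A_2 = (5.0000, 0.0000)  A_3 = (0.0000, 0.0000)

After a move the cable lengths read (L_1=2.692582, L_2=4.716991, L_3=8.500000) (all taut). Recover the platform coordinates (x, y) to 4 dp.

circle eqns → linear via eq_j − eq_1; set k_j = A_j·A_j − L_j²
k_1 = 100.0000+9.0000−7.2500 = 101.7500
10.0000·x + 6.0000·y = k_1−k_2 = 99.0000
20.0000·x + 6.0000·y = k_1−k_3 = 174.0000
solve first two rows → x=7.5000, y=4.0000

(7.5000, 4.0000)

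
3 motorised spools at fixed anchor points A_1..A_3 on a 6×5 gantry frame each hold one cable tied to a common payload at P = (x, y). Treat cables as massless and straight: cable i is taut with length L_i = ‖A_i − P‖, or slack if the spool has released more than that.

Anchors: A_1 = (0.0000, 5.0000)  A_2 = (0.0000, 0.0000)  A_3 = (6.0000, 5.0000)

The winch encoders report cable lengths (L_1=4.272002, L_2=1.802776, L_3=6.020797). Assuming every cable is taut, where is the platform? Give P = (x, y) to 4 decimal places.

(1.5000, 1.0000)

expand ‖A_i−P‖²=L_i² and subtract eq 1 (c_i ≔ ‖A_i‖²−L_i²)
c_1 = 0.0000+25.0000−18.2500 = 6.7500
eq1−eq2 → [0.0000  10.0000]·P = 10.0000
eq1−eq3 → [-12.0000  0.0000]·P = -18.0000
2×2 solve → P = (1.5000, 1.0000)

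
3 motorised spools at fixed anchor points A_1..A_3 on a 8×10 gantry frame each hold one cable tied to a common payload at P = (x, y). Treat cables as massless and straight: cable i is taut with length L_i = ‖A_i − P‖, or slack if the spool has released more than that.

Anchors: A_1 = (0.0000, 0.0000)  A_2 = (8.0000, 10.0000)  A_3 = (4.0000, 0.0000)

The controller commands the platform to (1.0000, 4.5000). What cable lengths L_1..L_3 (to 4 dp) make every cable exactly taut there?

(4.6098, 8.9022, 5.4083)

L_1 = √((0.0000−1.0000)² + (0.0000−4.5000)²) = 4.6098
L_2 = √((8.0000−1.0000)² + (10.0000−4.5000)²) = 8.9022
L_3 = √((4.0000−1.0000)² + (0.0000−4.5000)²) = 5.4083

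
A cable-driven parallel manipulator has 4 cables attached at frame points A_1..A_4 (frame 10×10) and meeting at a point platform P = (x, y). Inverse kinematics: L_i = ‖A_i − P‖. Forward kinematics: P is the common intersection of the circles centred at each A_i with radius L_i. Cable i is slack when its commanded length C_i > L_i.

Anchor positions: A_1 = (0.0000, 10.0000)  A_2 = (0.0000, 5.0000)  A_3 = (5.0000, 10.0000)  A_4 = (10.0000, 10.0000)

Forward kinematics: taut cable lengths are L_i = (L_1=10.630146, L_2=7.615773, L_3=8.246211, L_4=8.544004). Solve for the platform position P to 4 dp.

(7.0000, 2.0000)

circle eqns → linear via eq_j − eq_1; set q_j = A_j·A_j − L_j²
q_1 = 0.0000+100.0000−113.0000 = -13.0000
0.0000·x + 10.0000·y = q_1−q_2 = 20.0000
-10.0000·x + 0.0000·y = q_1−q_3 = -70.0000
-20.0000·x + 0.0000·y = q_1−q_4 = -140.0000
solve first two rows → x=7.0000, y=2.0000
check cable 4: ‖A_4−P‖² = 73.0000 ≈ L_4² = 73.0000 ✓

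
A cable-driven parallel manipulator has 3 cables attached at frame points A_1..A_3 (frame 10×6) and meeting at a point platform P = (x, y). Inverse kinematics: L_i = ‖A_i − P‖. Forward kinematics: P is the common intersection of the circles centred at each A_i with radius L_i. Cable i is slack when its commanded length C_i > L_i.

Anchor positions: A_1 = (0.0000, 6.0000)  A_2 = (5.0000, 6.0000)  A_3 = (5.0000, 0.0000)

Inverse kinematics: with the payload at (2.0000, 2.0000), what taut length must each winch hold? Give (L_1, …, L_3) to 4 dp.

(4.4721, 5.0000, 3.6056)

L_1 = √((0.0000−2.0000)² + (6.0000−2.0000)²) = 4.4721
L_2 = √((5.0000−2.0000)² + (6.0000−2.0000)²) = 5.0000
L_3 = √((5.0000−2.0000)² + (0.0000−2.0000)²) = 3.6056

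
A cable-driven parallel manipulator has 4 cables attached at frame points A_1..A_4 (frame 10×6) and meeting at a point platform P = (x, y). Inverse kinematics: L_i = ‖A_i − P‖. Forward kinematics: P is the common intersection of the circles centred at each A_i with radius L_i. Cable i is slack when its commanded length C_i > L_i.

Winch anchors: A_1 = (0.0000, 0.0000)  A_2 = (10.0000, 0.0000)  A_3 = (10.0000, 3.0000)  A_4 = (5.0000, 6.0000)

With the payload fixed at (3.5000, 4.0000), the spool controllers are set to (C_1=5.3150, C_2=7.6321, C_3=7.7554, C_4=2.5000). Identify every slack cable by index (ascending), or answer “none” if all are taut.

i=1: geometric 5.3151 vs commanded 5.3150 ⇒ taut
i=2: geometric 7.6322 vs commanded 7.6321 ⇒ taut
i=3: geometric 6.5765 vs commanded 7.7554 ⇒ slack
i=4: geometric 2.5000 vs commanded 2.5000 ⇒ taut

3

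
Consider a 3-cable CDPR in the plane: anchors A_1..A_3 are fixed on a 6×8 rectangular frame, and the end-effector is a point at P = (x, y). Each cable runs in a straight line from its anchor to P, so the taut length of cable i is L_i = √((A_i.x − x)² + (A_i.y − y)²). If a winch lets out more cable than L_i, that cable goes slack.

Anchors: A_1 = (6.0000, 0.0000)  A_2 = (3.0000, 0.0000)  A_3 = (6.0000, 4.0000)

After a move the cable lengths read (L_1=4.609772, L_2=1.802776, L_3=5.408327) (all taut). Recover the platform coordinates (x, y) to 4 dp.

expand ‖A_i−P‖²=L_i² and subtract eq 1 (k_i ≔ ‖A_i‖²−L_i²)
k_1 = 36.0000+0.0000−21.2500 = 14.7500
eq1−eq2 → [6.0000  0.0000]·P = 9.0000
eq1−eq3 → [0.0000  -8.0000]·P = -8.0000
2×2 solve → P = (1.5000, 1.0000)

(1.5000, 1.0000)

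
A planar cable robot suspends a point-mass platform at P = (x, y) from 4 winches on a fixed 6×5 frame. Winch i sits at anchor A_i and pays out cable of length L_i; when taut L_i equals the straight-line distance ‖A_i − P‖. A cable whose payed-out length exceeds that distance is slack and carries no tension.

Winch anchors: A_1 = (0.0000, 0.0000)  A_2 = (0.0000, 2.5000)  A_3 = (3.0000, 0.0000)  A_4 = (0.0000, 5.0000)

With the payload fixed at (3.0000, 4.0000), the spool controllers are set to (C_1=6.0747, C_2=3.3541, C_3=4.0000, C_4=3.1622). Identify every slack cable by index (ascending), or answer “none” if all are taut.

cable 1: √((-3.0000)²+(-4.0000)²)=5.0000, C_1=6.0747: slack
cable 2: √((-3.0000)²+(-1.5000)²)=3.3541, C_2=3.3541: taut
cable 3: √((0.0000)²+(-4.0000)²)=4.0000, C_3=4.0000: taut
cable 4: √((-3.0000)²+(1.0000)²)=3.1623, C_4=3.1622: taut

1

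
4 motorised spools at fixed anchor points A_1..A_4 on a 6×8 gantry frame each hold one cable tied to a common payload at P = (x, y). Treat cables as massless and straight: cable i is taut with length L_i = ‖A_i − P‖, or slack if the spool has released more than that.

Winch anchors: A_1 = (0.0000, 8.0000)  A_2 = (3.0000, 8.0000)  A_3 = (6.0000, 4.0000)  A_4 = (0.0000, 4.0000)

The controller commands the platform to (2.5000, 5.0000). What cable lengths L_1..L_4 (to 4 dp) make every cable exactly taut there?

L_1 = √((0.0000−2.5000)² + (8.0000−5.0000)²) = 3.9051
L_2 = √((3.0000−2.5000)² + (8.0000−5.0000)²) = 3.0414
L_3 = √((6.0000−2.5000)² + (4.0000−5.0000)²) = 3.6401
L_4 = √((0.0000−2.5000)² + (4.0000−5.0000)²) = 2.6926

(3.9051, 3.0414, 3.6401, 2.6926)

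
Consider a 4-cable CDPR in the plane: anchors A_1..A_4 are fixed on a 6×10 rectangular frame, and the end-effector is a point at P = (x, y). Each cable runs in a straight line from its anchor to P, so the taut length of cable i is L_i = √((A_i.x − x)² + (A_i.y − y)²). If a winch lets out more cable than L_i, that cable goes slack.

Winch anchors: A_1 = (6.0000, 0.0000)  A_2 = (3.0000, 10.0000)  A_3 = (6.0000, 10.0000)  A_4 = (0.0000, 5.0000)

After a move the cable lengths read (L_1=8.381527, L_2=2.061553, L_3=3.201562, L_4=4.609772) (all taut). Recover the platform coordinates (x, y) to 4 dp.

(3.5000, 8.0000)

expand ‖A_i−P‖²=L_i² and subtract eq 1 (c_i ≔ ‖A_i‖²−L_i²)
c_1 = 36.0000+0.0000−70.2500 = -34.2500
eq1−eq2 → [6.0000  -20.0000]·P = -139.0000
eq1−eq3 → [0.0000  -20.0000]·P = -160.0000
eq1−eq4 → [12.0000  -10.0000]·P = -38.0000
2×2 solve → P = (3.5000, 8.0000)
check cable 4: ‖A_4−P‖² = 21.2500 ≈ L_4² = 21.2500 ✓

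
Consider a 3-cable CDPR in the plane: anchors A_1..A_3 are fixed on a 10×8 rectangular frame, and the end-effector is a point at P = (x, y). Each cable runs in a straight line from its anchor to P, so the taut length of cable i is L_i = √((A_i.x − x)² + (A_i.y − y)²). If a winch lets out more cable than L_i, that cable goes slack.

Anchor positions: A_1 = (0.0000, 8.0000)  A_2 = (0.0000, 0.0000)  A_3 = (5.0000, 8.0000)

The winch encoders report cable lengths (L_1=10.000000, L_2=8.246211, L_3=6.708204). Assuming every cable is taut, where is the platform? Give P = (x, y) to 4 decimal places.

expand ‖A_i−P‖²=L_i² and subtract eq 1 (q_i ≔ ‖A_i‖²−L_i²)
q_1 = 0.0000+64.0000−100.0000 = -36.0000
eq1−eq2 → [0.0000  16.0000]·P = 32.0000
eq1−eq3 → [-10.0000  0.0000]·P = -80.0000
2×2 solve → P = (8.0000, 2.0000)

(8.0000, 2.0000)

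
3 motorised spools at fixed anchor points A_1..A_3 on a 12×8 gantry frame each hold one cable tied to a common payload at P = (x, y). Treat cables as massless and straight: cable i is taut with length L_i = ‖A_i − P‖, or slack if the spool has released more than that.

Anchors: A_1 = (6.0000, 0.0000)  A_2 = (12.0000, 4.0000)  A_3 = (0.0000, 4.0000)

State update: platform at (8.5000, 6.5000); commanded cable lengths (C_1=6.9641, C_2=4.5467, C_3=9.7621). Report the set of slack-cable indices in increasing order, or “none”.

i=1: geometric 6.9642 vs commanded 6.9641 ⇒ taut
i=2: geometric 4.3012 vs commanded 4.5467 ⇒ slack
i=3: geometric 8.8600 vs commanded 9.7621 ⇒ slack

2, 3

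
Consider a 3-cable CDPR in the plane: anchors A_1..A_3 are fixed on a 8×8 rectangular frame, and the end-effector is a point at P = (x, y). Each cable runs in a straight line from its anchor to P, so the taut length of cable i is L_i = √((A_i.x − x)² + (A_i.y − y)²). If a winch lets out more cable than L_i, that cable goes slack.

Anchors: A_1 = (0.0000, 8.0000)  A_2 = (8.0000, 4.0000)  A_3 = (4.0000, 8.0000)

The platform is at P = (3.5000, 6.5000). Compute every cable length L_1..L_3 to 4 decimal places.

(3.8079, 5.1478, 1.5811)

L_1: Δ = A_1−P = (-3.5000, 1.5000) → ‖Δ‖ = √14.5000 = 3.8079
L_2: Δ = A_2−P = (4.5000, -2.5000) → ‖Δ‖ = √26.5000 = 5.1478
L_3: Δ = A_3−P = (0.5000, 1.5000) → ‖Δ‖ = √2.5000 = 1.5811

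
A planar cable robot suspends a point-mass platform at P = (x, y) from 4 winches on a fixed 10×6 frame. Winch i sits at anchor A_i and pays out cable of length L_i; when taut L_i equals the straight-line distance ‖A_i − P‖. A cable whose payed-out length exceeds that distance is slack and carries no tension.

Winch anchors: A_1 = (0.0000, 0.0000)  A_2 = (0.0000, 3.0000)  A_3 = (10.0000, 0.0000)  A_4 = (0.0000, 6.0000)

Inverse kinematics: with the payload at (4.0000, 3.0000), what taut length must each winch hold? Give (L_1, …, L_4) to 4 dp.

cable 1: Δx=-4.0000, Δy=-3.0000; L_1 = √(Δx²+Δy²) = 5.0000
cable 2: Δx=-4.0000, Δy=0.0000; L_2 = √(Δx²+Δy²) = 4.0000
cable 3: Δx=6.0000, Δy=-3.0000; L_3 = √(Δx²+Δy²) = 6.7082
cable 4: Δx=-4.0000, Δy=3.0000; L_4 = √(Δx²+Δy²) = 5.0000

(5.0000, 4.0000, 6.7082, 5.0000)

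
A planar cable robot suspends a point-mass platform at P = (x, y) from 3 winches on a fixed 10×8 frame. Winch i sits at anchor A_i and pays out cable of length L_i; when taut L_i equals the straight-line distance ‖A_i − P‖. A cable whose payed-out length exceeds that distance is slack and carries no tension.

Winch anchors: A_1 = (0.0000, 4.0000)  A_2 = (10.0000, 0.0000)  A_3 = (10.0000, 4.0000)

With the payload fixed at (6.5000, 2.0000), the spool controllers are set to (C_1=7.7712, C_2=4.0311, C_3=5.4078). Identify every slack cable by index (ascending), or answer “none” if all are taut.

i=1: geometric 6.8007 vs commanded 7.7712 ⇒ slack
i=2: geometric 4.0311 vs commanded 4.0311 ⇒ taut
i=3: geometric 4.0311 vs commanded 5.4078 ⇒ slack

1, 3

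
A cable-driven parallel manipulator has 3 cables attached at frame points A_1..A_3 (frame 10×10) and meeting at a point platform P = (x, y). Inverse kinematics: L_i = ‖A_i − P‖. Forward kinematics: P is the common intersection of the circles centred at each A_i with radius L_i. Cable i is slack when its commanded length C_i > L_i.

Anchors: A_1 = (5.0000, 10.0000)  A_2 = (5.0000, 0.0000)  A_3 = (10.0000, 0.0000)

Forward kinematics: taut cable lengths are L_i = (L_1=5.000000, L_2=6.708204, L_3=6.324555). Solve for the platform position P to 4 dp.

circle eqns → linear via eq_j − eq_1; set c_j = A_j·A_j − L_j²
c_1 = 25.0000+100.0000−25.0000 = 100.0000
0.0000·x + 20.0000·y = c_1−c_2 = 120.0000
-10.0000·x + 20.0000·y = c_1−c_3 = 40.0000
solve first two rows → x=8.0000, y=6.0000

(8.0000, 6.0000)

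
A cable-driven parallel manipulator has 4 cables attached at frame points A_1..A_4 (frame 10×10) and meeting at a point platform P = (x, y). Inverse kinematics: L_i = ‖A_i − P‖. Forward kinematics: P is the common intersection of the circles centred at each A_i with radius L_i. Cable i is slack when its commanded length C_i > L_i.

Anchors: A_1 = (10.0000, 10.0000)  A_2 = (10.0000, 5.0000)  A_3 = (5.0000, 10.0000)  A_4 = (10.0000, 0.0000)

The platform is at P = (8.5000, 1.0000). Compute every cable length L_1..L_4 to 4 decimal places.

cable 1: Δx=1.5000, Δy=9.0000; L_1 = √(Δx²+Δy²) = 9.1241
cable 2: Δx=1.5000, Δy=4.0000; L_2 = √(Δx²+Δy²) = 4.2720
cable 3: Δx=-3.5000, Δy=9.0000; L_3 = √(Δx²+Δy²) = 9.6566
cable 4: Δx=1.5000, Δy=-1.0000; L_4 = √(Δx²+Δy²) = 1.8028

(9.1241, 4.2720, 9.6566, 1.8028)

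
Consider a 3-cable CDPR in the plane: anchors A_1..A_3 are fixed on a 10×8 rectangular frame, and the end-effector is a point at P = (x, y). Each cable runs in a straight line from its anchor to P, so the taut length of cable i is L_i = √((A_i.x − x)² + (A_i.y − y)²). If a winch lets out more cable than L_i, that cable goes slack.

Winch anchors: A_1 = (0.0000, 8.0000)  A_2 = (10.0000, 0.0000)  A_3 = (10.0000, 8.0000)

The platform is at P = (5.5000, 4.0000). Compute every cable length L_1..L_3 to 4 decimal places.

L_1: Δ = A_1−P = (-5.5000, 4.0000) → ‖Δ‖ = √46.2500 = 6.8007
L_2: Δ = A_2−P = (4.5000, -4.0000) → ‖Δ‖ = √36.2500 = 6.0208
L_3: Δ = A_3−P = (4.5000, 4.0000) → ‖Δ‖ = √36.2500 = 6.0208

(6.8007, 6.0208, 6.0208)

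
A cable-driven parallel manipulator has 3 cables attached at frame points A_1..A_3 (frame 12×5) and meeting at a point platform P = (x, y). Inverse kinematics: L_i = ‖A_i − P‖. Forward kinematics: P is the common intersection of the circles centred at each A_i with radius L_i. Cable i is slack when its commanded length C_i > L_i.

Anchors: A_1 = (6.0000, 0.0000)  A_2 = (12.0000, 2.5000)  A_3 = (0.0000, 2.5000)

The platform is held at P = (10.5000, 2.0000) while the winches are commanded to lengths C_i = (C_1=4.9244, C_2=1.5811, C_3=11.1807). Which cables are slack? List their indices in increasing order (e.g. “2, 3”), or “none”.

cable 1: L_1 = ‖A_1−P‖ = 4.9244;  C_1 = 4.9244 → taut
cable 2: L_2 = ‖A_2−P‖ = 1.5811;  C_2 = 1.5811 → taut
cable 3: L_3 = ‖A_3−P‖ = 10.5119;  C_3 = 11.1807 → slack

3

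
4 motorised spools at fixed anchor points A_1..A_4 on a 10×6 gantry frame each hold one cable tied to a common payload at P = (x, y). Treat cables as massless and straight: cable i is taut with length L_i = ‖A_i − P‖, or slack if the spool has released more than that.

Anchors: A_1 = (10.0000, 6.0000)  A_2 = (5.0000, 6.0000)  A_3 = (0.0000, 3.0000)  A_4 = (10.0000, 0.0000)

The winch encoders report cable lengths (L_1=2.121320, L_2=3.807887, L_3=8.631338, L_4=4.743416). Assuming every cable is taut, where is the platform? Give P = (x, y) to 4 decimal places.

expand ‖A_i−P‖²=L_i² and subtract eq 1 (q_i ≔ ‖A_i‖²−L_i²)
q_1 = 100.0000+36.0000−4.5000 = 131.5000
eq1−eq2 → [10.0000  0.0000]·P = 85.0000
eq1−eq3 → [20.0000  6.0000]·P = 197.0000
eq1−eq4 → [0.0000  12.0000]·P = 54.0000
2×2 solve → P = (8.5000, 4.5000)
check cable 4: ‖A_4−P‖² = 22.5000 ≈ L_4² = 22.5000 ✓

(8.5000, 4.5000)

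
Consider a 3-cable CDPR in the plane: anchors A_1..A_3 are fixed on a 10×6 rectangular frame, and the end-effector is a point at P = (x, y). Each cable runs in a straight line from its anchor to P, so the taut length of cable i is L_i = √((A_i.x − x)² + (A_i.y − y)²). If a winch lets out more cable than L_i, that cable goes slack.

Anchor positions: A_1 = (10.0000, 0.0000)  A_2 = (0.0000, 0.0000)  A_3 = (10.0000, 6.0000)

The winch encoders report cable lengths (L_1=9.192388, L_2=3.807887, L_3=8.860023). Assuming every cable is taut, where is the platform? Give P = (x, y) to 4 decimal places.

(1.5000, 3.5000)

expand ‖A_i−P‖²=L_i² and subtract eq 1 (c_i ≔ ‖A_i‖²−L_i²)
c_1 = 100.0000+0.0000−84.5000 = 15.5000
eq1−eq2 → [20.0000  0.0000]·P = 30.0000
eq1−eq3 → [0.0000  -12.0000]·P = -42.0000
2×2 solve → P = (1.5000, 3.5000)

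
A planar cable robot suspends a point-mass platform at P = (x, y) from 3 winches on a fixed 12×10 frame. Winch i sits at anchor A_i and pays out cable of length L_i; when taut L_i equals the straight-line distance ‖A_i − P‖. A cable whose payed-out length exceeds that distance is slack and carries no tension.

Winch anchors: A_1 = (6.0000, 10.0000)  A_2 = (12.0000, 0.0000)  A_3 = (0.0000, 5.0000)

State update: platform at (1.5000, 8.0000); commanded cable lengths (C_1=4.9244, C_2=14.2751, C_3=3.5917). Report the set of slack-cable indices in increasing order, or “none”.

2, 3

i=1: geometric 4.9244 vs commanded 4.9244 ⇒ taut
i=2: geometric 13.2004 vs commanded 14.2751 ⇒ slack
i=3: geometric 3.3541 vs commanded 3.5917 ⇒ slack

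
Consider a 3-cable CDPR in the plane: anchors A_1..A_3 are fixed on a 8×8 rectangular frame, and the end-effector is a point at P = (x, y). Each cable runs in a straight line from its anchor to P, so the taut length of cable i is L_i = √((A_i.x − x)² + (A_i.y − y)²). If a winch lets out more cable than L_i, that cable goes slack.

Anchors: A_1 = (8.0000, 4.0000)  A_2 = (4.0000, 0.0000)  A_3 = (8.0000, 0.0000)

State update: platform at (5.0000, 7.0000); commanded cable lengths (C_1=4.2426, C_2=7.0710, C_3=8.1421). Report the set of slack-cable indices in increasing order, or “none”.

i=1: geometric 4.2426 vs commanded 4.2426 ⇒ taut
i=2: geometric 7.0711 vs commanded 7.0710 ⇒ taut
i=3: geometric 7.6158 vs commanded 8.1421 ⇒ slack

3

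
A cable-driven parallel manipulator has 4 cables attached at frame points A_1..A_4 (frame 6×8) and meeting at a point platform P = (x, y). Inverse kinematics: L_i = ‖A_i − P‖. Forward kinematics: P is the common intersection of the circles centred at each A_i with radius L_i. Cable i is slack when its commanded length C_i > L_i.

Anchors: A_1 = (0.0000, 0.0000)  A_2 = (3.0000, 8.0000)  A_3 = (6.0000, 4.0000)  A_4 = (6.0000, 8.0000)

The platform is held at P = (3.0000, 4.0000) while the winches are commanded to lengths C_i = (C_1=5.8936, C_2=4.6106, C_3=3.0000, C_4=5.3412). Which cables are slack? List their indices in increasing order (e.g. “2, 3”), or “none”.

1, 2, 4

cable 1: √((-3.0000)²+(-4.0000)²)=5.0000, C_1=5.8936: slack
cable 2: √((0.0000)²+(4.0000)²)=4.0000, C_2=4.6106: slack
cable 3: √((3.0000)²+(0.0000)²)=3.0000, C_3=3.0000: taut
cable 4: √((3.0000)²+(4.0000)²)=5.0000, C_4=5.3412: slack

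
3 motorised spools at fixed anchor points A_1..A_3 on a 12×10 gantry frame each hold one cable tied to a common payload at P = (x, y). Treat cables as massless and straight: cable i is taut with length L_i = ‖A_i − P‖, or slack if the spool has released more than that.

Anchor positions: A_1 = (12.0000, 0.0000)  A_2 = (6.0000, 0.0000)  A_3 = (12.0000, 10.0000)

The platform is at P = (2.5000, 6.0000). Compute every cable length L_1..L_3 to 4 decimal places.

L_1: Δ = A_1−P = (9.5000, -6.0000) → ‖Δ‖ = √126.2500 = 11.2361
L_2: Δ = A_2−P = (3.5000, -6.0000) → ‖Δ‖ = √48.2500 = 6.9462
L_3: Δ = A_3−P = (9.5000, 4.0000) → ‖Δ‖ = √106.2500 = 10.3078

(11.2361, 6.9462, 10.3078)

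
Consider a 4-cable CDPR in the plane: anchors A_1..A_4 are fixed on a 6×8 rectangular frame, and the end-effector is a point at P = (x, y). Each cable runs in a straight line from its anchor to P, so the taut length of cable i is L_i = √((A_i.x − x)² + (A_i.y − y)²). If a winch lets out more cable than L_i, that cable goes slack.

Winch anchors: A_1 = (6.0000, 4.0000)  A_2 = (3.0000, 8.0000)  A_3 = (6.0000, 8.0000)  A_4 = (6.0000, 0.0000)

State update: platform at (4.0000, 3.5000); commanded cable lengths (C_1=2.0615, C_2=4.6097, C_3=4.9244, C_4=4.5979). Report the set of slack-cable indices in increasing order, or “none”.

4

i=1: geometric 2.0616 vs commanded 2.0615 ⇒ taut
i=2: geometric 4.6098 vs commanded 4.6097 ⇒ taut
i=3: geometric 4.9244 vs commanded 4.9244 ⇒ taut
i=4: geometric 4.0311 vs commanded 4.5979 ⇒ slack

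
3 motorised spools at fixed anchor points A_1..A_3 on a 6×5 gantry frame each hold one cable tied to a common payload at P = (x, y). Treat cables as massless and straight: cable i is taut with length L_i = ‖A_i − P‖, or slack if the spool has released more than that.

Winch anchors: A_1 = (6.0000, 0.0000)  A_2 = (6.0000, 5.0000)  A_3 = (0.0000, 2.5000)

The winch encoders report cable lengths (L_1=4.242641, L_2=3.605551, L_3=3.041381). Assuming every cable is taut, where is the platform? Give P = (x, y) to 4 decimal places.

(3.0000, 3.0000)

each cable: (A_i−P)·(A_i−P) = L_i²; let q_i = ‖A_i‖²−L_i²
q_1 = 36.0000+0.0000−18.0000 = 18.0000
row 1: 0.0000x − 10.0000y = -30.0000  (q_2=48.0000)
row 2: 12.0000x − 5.0000y = 21.0000  (q_3=-3.0000)
Cramer on rows 1–2 → x = 3.0000, y = 3.0000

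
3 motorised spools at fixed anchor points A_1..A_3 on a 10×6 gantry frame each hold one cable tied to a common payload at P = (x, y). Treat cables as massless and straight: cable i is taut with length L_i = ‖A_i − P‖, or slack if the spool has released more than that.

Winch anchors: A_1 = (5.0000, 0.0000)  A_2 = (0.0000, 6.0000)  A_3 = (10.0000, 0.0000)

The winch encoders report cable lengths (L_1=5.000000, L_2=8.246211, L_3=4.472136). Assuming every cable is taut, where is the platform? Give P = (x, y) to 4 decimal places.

(8.0000, 4.0000)

circle eqns → linear via eq_j − eq_1; set k_j = A_j·A_j − L_j²
k_1 = 25.0000+0.0000−25.0000 = 0.0000
10.0000·x − 12.0000·y = k_1−k_2 = 32.0000
-10.0000·x + 0.0000·y = k_1−k_3 = -80.0000
solve first two rows → x=8.0000, y=4.0000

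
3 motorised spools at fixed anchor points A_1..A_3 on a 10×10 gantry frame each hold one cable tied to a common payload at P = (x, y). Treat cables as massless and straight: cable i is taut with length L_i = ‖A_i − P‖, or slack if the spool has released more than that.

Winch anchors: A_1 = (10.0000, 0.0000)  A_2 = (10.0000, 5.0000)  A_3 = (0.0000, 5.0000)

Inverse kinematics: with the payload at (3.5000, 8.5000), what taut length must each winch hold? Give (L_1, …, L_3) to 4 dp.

L_1: Δ = A_1−P = (6.5000, -8.5000) → ‖Δ‖ = √114.5000 = 10.7005
L_2: Δ = A_2−P = (6.5000, -3.5000) → ‖Δ‖ = √54.5000 = 7.3824
L_3: Δ = A_3−P = (-3.5000, -3.5000) → ‖Δ‖ = √24.5000 = 4.9497

(10.7005, 7.3824, 4.9497)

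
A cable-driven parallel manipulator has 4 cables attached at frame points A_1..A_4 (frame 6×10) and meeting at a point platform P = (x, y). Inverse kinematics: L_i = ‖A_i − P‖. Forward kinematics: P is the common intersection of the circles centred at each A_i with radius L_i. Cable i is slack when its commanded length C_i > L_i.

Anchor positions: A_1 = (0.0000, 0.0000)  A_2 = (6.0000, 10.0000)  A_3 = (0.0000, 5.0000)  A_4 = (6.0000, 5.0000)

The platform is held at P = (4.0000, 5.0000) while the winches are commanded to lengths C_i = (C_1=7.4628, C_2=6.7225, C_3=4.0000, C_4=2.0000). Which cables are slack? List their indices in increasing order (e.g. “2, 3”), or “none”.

i=1: geometric 6.4031 vs commanded 7.4628 ⇒ slack
i=2: geometric 5.3852 vs commanded 6.7225 ⇒ slack
i=3: geometric 4.0000 vs commanded 4.0000 ⇒ taut
i=4: geometric 2.0000 vs commanded 2.0000 ⇒ taut

1, 2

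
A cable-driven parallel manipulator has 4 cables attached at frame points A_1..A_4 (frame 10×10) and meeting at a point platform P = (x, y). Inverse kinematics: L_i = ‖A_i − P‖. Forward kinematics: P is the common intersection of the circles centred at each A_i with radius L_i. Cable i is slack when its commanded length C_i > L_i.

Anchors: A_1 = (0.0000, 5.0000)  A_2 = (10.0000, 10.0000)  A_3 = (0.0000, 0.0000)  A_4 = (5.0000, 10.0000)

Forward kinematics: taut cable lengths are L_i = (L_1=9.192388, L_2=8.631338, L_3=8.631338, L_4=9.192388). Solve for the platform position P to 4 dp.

(8.5000, 1.5000)

expand ‖A_i−P‖²=L_i² and subtract eq 1 (q_i ≔ ‖A_i‖²−L_i²)
q_1 = 0.0000+25.0000−84.5000 = -59.5000
eq1−eq2 → [-20.0000  -10.0000]·P = -185.0000
eq1−eq3 → [0.0000  10.0000]·P = 15.0000
eq1−eq4 → [-10.0000  -10.0000]·P = -100.0000
2×2 solve → P = (8.5000, 1.5000)
check cable 4: ‖A_4−P‖² = 84.5000 ≈ L_4² = 84.5000 ✓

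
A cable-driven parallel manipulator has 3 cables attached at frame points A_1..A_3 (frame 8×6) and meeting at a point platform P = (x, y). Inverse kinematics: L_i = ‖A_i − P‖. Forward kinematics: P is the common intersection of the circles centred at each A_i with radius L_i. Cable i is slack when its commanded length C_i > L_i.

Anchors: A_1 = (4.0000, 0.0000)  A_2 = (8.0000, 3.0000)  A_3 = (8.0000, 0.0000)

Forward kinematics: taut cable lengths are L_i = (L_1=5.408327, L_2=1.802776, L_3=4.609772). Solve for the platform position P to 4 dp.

(7.0000, 4.5000)

expand ‖A_i−P‖²=L_i² and subtract eq 1 (q_i ≔ ‖A_i‖²−L_i²)
q_1 = 16.0000+0.0000−29.2500 = -13.2500
eq1−eq2 → [-8.0000  -6.0000]·P = -83.0000
eq1−eq3 → [-8.0000  0.0000]·P = -56.0000
2×2 solve → P = (7.0000, 4.5000)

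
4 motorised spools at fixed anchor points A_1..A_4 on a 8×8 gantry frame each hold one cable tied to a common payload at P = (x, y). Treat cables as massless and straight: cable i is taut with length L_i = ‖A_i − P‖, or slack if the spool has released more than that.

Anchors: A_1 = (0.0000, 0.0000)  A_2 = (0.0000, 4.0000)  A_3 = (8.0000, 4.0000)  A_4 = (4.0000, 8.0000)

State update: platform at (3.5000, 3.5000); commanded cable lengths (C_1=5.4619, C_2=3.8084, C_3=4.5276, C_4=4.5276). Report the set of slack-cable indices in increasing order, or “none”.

1, 2

i=1: geometric 4.9497 vs commanded 5.4619 ⇒ slack
i=2: geometric 3.5355 vs commanded 3.8084 ⇒ slack
i=3: geometric 4.5277 vs commanded 4.5276 ⇒ taut
i=4: geometric 4.5277 vs commanded 4.5276 ⇒ taut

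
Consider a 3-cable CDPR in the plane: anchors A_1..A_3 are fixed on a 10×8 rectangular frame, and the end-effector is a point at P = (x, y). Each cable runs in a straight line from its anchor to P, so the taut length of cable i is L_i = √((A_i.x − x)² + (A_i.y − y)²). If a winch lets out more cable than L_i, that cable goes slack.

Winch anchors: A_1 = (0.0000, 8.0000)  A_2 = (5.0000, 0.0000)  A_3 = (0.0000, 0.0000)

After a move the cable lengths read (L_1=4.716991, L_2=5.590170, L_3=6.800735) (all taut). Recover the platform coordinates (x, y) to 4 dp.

expand ‖A_i−P‖²=L_i² and subtract eq 1 (q_i ≔ ‖A_i‖²−L_i²)
q_1 = 0.0000+64.0000−22.2500 = 41.7500
eq1−eq2 → [-10.0000  16.0000]·P = 48.0000
eq1−eq3 → [0.0000  16.0000]·P = 88.0000
2×2 solve → P = (4.0000, 5.5000)

(4.0000, 5.5000)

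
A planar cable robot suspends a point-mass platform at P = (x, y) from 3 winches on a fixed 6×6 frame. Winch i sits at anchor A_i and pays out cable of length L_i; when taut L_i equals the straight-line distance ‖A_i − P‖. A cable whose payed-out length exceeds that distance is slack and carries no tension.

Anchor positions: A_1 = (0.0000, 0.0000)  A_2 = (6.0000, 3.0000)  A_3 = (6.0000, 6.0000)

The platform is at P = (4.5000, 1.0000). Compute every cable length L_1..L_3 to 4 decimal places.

(4.6098, 2.5000, 5.2202)

L_1: Δ = A_1−P = (-4.5000, -1.0000) → ‖Δ‖ = √21.2500 = 4.6098
L_2: Δ = A_2−P = (1.5000, 2.0000) → ‖Δ‖ = √6.2500 = 2.5000
L_3: Δ = A_3−P = (1.5000, 5.0000) → ‖Δ‖ = √27.2500 = 5.2202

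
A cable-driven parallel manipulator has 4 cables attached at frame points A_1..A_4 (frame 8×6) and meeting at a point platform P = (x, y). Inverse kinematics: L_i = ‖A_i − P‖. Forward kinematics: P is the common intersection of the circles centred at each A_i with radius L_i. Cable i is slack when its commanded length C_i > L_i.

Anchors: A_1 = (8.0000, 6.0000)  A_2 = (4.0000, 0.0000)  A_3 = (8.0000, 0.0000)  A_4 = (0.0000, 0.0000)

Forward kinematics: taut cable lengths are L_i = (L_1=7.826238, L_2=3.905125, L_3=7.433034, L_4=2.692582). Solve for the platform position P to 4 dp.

each cable: (A_i−P)·(A_i−P) = L_i²; let k_i = ‖A_i‖²−L_i²
k_1 = 64.0000+36.0000−61.2500 = 38.7500
row 1: 8.0000x + 12.0000y = 38.0000  (k_2=0.7500)
row 2: 0.0000x + 12.0000y = 30.0000  (k_3=8.7500)
row 3: 16.0000x + 12.0000y = 46.0000  (k_4=-7.2500)
Cramer on rows 1–2 → x = 1.0000, y = 2.5000
check cable 4: ‖A_4−P‖² = 7.2500 ≈ L_4² = 7.2500 ✓

(1.0000, 2.5000)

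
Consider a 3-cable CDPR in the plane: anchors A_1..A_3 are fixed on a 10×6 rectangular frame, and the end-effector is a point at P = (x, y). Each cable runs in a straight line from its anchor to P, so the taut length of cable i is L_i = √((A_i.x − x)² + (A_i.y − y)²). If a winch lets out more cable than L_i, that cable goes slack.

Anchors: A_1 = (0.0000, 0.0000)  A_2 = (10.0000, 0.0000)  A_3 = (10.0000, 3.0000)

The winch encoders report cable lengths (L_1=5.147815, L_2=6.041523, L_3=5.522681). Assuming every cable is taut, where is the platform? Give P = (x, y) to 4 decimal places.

(4.5000, 2.5000)

circle eqns → linear via eq_j − eq_1; set k_j = A_j·A_j − L_j²
k_1 = 0.0000+0.0000−26.5000 = -26.5000
-20.0000·x + 0.0000·y = k_1−k_2 = -90.0000
-20.0000·x − 6.0000·y = k_1−k_3 = -105.0000
solve first two rows → x=4.5000, y=2.5000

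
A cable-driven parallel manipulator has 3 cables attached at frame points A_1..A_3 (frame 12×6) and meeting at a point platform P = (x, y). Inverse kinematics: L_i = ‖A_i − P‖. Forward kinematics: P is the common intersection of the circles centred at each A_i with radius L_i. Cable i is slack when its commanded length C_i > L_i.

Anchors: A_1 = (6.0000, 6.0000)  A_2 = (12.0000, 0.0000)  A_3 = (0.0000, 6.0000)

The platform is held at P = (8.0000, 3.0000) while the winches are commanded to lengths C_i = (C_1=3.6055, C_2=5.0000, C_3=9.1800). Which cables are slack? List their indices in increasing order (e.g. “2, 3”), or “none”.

cable 1: L_1 = ‖A_1−P‖ = 3.6056;  C_1 = 3.6055 → taut
cable 2: L_2 = ‖A_2−P‖ = 5.0000;  C_2 = 5.0000 → taut
cable 3: L_3 = ‖A_3−P‖ = 8.5440;  C_3 = 9.1800 → slack

3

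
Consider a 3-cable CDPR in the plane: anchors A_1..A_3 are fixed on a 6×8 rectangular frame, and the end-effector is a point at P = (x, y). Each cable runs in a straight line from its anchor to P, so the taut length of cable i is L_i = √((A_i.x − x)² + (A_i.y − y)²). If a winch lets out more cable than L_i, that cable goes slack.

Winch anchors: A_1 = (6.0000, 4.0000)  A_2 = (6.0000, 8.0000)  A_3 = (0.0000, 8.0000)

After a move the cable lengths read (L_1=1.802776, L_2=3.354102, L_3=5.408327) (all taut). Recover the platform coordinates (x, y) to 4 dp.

(4.5000, 5.0000)

expand ‖A_i−P‖²=L_i² and subtract eq 1 (q_i ≔ ‖A_i‖²−L_i²)
q_1 = 36.0000+16.0000−3.2500 = 48.7500
eq1−eq2 → [0.0000  -8.0000]·P = -40.0000
eq1−eq3 → [12.0000  -8.0000]·P = 14.0000
2×2 solve → P = (4.5000, 5.0000)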